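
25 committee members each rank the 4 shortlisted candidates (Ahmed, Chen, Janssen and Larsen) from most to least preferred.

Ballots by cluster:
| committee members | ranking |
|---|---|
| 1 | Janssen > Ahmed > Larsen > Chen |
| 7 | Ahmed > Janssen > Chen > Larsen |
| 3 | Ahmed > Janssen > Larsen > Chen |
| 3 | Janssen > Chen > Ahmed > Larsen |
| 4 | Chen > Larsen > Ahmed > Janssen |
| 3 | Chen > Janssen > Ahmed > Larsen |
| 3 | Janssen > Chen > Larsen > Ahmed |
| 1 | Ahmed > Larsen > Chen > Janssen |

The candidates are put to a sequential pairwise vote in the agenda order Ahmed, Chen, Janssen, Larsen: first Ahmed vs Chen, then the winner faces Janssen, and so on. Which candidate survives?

Round 1: Ahmed vs Chen — 12–13, Chen advances.
Round 2: Chen vs Janssen — 8–17, Janssen advances.
Round 3: Janssen vs Larsen — 20–5, Janssen advances.
Janssen survives the agenda.

Janssen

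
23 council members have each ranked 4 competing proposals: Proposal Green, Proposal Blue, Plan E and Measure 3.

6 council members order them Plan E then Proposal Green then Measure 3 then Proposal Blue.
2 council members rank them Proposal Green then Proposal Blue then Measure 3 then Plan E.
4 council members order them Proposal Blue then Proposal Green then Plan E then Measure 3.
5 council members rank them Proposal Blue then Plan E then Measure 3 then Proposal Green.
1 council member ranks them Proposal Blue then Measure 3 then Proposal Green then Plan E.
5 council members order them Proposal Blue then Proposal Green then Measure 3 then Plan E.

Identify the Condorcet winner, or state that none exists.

Proposal Blue

Pairwise majorities:
Proposal Green vs Proposal Blue: Proposal Green preferred on 6+2 = 8 ballots; Proposal Blue wins 15–8.
Proposal Green vs Plan E: 12 to 11, Proposal Green.
Proposal Green vs Measure 3: Proposal Green preferred on 6+2+4+5 = 17 ballots; Proposal Green wins 17–6.
Proposal Blue vs Plan E: Proposal Blue, 17–6.
Proposal Blue vs Measure 3: 2+4+5+1+5 = 17 for Proposal Blue, 6 for Measure 3 — Proposal Blue by 17–6.
Plan E vs Measure 3: Plan E, 15–8.
Only Proposal Blue has no losses; Proposal Blue is the Condorcet winner.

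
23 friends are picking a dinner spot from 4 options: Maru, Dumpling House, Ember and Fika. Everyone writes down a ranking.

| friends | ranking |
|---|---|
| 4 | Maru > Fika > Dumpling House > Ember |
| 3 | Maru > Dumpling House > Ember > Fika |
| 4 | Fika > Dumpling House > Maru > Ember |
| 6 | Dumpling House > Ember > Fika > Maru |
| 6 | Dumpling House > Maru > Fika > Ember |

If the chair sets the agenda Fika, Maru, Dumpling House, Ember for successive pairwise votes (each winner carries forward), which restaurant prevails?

Dumpling House

Round 1: Fika vs Maru — 10–13, Maru advances.
Round 2: Maru vs Dumpling House — 7–16, Dumpling House advances.
Round 3: Dumpling House vs Ember — 23–0, Dumpling House advances.
The agenda winner is Dumpling House.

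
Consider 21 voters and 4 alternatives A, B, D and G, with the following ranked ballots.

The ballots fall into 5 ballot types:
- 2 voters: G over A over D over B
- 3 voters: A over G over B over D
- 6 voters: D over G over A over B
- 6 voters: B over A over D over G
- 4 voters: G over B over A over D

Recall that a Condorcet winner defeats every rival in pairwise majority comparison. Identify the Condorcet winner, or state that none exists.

none

Check each pair by majority over 21 ballots:
A vs B: A preferred on 2+3+6 = 11 ballots; A wins 11–10.
A vs D: 2+3+6+4 = 15 for A, 6 for D — A by 15–6.
A vs G: A preferred on 3+6 = 9 ballots; G wins 12–9.
B vs D: B is ranked higher on 3+6+4 = 13 ballots, D on 8. B wins 13–8.
B vs G: B preferred on 6 ballots; G wins 15–6.
D vs G: 6+6 = 12 for D, 9 for G — D by 12–9.
Every alternative loses at least once (A loses to G; B loses to A; D loses to A; G loses to D). The majority relation contains the cycle A → D → G → A, so there is no Condorcet winner.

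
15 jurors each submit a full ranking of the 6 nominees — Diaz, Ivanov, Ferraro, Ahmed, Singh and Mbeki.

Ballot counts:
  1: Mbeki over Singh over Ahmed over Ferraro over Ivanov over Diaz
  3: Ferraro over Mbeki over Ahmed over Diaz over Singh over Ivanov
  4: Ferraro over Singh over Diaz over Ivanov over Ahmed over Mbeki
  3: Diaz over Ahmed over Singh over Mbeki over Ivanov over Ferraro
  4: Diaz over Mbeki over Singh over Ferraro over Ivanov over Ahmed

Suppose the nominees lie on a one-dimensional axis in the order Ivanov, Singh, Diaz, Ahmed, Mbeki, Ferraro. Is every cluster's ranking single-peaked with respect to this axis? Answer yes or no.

no

Axis positions: Ivanov=1, Singh=2, Diaz=3, Ahmed=4, Mbeki=5, Ferraro=6.
Cluster 1: ranking walks positions 5-2-4-6-1-3; Singh is ranked above Ahmed even though Ahmed lies between Singh and the peak Mbeki on the axis — preferences dip and rise again. Not single-peaked.
Cluster 2 (peak Ferraro at position 6): ranking walks positions 6-5-4-3-2-1, expanding outward from the peak — single-peaked.
Cluster 3: ranking walks positions 6-2-3-1-4-5; Singh is ranked above Mbeki even though Mbeki lies between Singh and the peak Ferraro on the axis — preferences dip and rise again. Not single-peaked.
Cluster 4 (peak Diaz at position 3): ranking walks positions 3-4-2-5-1-6, expanding outward from the peak — single-peaked.
Cluster 5: ranking walks positions 3-5-2-6-1-4; Mbeki is ranked above Ahmed even though Ahmed lies between Mbeki and the peak Diaz on the axis — preferences dip and rise again. Not single-peaked.
Cluster 1 violates single-peakedness, so the profile is not single-peaked on this axis.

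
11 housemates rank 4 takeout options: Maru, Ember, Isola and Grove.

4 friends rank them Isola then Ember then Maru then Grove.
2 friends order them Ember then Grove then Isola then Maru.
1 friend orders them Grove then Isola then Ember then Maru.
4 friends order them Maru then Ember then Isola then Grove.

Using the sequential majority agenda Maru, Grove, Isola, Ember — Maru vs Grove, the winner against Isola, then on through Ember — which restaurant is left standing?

Ember

Round 1: Maru vs Grove — 8–3, Maru advances.
Round 2: Maru vs Isola — 4–7, Isola advances.
Round 3: Isola vs Ember — 5–6, Ember advances.
The agenda winner is Ember.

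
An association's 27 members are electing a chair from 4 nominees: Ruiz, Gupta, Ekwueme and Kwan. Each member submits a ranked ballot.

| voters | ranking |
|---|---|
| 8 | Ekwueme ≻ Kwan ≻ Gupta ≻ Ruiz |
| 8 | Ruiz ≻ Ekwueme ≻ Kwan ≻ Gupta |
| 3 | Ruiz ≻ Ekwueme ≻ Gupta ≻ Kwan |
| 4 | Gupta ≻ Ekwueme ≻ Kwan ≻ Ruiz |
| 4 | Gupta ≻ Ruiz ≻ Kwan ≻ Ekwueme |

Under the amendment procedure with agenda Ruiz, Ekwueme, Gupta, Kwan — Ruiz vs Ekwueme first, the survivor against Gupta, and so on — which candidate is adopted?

Round 1: Ruiz vs Ekwueme — 15–12, Ruiz advances.
Round 2: Ruiz vs Gupta — 11–16, Gupta advances.
Round 3: Gupta vs Kwan — 11–16, Kwan advances.
Kwan survives the agenda.

Kwan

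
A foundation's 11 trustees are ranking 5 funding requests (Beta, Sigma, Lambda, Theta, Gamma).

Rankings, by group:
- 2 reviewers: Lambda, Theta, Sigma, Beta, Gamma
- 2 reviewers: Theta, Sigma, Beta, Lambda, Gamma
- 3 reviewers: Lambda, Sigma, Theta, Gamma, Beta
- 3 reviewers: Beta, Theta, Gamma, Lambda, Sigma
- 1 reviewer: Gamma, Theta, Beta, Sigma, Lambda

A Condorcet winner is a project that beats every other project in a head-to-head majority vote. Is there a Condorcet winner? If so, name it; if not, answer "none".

Head-to-head results (11 reviewers):
Beta vs Sigma: Sigma wins 7–4.
Beta vs Lambda: Beta, 6–5.
Beta–Theta: Theta 8–3.
Beta vs Gamma: Beta, 7–4.
Sigma vs Lambda: Lambda, 8–3.
Sigma–Theta: Theta 8–3.
Sigma–Gamma: Sigma 7–4.
Lambda vs Theta: Theta wins 6–5.
Lambda vs Gamma: Lambda, 7–4.
Theta–Gamma: Theta 10–1.
Theta beats each of Beta, Sigma, Lambda, Gamma — Theta is the Condorcet winner.

Theta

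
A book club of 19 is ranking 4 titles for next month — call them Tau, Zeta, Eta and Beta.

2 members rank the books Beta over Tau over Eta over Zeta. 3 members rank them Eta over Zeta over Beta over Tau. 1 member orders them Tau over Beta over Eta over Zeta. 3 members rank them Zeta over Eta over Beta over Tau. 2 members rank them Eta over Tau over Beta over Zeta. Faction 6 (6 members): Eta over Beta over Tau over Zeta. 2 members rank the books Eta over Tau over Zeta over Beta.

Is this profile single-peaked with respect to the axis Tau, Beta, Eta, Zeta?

Axis positions: Tau=1, Beta=2, Eta=3, Zeta=4.
Faction 1 (peak Beta at position 2): ranking walks positions 2-1-3-4, expanding outward from the peak — single-peaked.
Faction 2 (peak Eta at position 3): ranking walks positions 3-4-2-1, expanding outward from the peak — single-peaked.
Faction 3 (peak Tau at position 1): ranking walks positions 1-2-3-4, expanding outward from the peak — single-peaked.
Faction 4 (peak Zeta at position 4): ranking walks positions 4-3-2-1, expanding outward from the peak — single-peaked.
Faction 5: ranking walks positions 3-1-2-4; Tau is ranked above Beta even though Beta lies between Tau and the peak Eta on the axis — preferences dip and rise again. Not single-peaked.
Faction 6 (peak Eta at position 3): ranking walks positions 3-2-1-4, expanding outward from the peak — single-peaked.
Faction 7: ranking walks positions 3-1-4-2; Tau is ranked above Beta even though Beta lies between Tau and the peak Eta on the axis — preferences dip and rise again. Not single-peaked.
Faction 5 violates single-peakedness, so the profile is not single-peaked on this axis.

no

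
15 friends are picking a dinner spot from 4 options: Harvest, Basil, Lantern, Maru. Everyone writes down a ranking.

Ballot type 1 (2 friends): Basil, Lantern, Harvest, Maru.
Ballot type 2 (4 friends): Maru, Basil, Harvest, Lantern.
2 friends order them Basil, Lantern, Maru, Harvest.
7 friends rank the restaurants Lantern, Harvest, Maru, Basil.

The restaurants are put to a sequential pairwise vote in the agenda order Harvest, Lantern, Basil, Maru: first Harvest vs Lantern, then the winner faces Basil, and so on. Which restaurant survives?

Round 1: Harvest vs Lantern — 4–11, Lantern advances.
Round 2: Lantern vs Basil — 7–8, Basil advances.
Round 3: Basil vs Maru — 4–11, Maru advances.
Maru survives the agenda.

Maru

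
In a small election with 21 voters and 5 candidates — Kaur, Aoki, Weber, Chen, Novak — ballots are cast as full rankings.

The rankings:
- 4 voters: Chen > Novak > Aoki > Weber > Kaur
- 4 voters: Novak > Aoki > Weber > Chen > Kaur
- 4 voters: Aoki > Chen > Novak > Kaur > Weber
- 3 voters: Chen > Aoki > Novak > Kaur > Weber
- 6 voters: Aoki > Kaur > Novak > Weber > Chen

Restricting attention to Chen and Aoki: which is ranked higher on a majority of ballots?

Aoki

Ballots ranking Chen above Aoki: 4 + 3 = 7.
Ballots ranking Aoki above Chen: 21 − 7 = 14.
Aoki wins the head-to-head 14–7.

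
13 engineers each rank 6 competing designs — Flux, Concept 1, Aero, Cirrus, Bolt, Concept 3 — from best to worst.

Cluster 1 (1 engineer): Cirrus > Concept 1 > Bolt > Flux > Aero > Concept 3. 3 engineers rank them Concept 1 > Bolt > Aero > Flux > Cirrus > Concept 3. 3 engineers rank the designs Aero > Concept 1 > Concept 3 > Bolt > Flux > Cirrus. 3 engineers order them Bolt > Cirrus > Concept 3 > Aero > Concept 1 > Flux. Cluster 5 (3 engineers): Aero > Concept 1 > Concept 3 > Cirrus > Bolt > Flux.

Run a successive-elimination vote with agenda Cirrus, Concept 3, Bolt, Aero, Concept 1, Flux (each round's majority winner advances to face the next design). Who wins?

Concept 1

Round 1: Cirrus vs Concept 3 — 7–6, Cirrus advances.
Round 2: Cirrus vs Bolt — 4–9, Bolt advances.
Round 3: Bolt vs Aero — 7–6, Bolt advances.
Round 4: Bolt vs Concept 1 — 3–10, Concept 1 advances.
Round 5: Concept 1 vs Flux — 13–0, Concept 1 advances.
The agenda winner is Concept 1.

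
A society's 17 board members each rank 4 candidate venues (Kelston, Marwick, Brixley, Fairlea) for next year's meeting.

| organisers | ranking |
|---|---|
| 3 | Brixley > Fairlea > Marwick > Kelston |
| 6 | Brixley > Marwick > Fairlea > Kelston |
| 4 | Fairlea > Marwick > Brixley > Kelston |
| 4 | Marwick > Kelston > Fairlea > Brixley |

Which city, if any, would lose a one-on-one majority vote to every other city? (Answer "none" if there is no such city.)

Kelston

Pairwise majorities:
Kelston vs Marwick: 0 to 17, Marwick.
Kelston vs Brixley: Kelston preferred on 4 ballots; Brixley wins 13–4.
Kelston vs Fairlea: 4 for Kelston, 13 for Fairlea — Fairlea by 13–4.
Marwick vs Brixley: Marwick is ranked higher on 4+4 = 8 ballots, Brixley on 9. Brixley wins 9–8.
Marwick vs Fairlea: 6+4 = 10 for Marwick, 7 for Fairlea — Marwick by 10–7.
Brixley vs Fairlea: Brixley is ranked higher on 3+6 = 9 ballots, Fairlea on 8. Brixley wins 9–8.
Only Kelston has no wins; Kelston is the Condorcet loser.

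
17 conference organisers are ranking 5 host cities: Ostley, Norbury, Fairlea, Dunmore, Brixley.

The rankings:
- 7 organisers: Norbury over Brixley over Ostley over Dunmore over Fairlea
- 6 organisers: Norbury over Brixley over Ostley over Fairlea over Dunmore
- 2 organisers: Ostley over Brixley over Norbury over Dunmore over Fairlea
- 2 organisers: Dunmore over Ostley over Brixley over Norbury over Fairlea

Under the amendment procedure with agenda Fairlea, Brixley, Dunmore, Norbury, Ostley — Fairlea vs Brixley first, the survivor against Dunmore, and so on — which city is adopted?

Norbury

Round 1: Fairlea vs Brixley — 0–17, Brixley advances.
Round 2: Brixley vs Dunmore — 15–2, Brixley advances.
Round 3: Brixley vs Norbury — 4–13, Norbury advances.
Round 4: Norbury vs Ostley — 13–4, Norbury advances.
Norbury survives the agenda.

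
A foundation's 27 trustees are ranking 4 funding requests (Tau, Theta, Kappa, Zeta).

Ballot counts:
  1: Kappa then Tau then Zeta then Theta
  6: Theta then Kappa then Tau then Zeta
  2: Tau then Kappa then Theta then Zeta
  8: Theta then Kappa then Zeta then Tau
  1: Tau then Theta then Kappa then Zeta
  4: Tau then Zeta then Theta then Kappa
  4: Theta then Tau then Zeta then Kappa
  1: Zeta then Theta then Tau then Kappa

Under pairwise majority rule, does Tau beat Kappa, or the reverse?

Ballots ranking Tau above Kappa: 2 + 1 + 4 + 4 + 1 = 12.
Ballots ranking Kappa above Tau: 27 − 12 = 15.
Kappa wins the head-to-head 15–12.

Kappa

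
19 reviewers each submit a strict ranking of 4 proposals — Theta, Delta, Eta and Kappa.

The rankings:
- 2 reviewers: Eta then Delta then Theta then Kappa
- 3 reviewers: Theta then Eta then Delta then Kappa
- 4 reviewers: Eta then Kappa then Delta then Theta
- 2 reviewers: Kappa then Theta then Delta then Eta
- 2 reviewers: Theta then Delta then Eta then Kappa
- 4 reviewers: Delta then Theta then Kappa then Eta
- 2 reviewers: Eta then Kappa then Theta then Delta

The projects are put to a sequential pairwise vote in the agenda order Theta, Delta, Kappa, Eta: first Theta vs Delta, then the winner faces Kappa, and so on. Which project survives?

Round 1: Theta vs Delta — 9–10, Delta advances.
Round 2: Delta vs Kappa — 11–8, Delta advances.
Round 3: Delta vs Eta — 8–11, Eta advances.
Eta survives the agenda.

Eta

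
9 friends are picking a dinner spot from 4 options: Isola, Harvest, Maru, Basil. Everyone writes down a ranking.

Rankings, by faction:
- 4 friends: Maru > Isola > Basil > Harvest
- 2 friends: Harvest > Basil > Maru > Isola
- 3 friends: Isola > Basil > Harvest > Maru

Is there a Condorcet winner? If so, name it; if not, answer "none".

none

Check each pair by majority over 9 ballots:
Isola vs Harvest: Isola is ranked higher on 4+3 = 7 ballots, Harvest on 2. Isola wins 7–2.
Isola vs Maru: Isola preferred on 3 ballots; Maru wins 6–3.
Isola vs Basil: Isola preferred on 4+3 = 7 ballots; Isola wins 7–2.
Harvest vs Maru: Harvest preferred on 2+3 = 5 ballots; Harvest wins 5–4.
Harvest vs Basil: 2 for Harvest, 7 for Basil — Basil by 7–2.
Maru vs Basil: 4 for Maru, 5 for Basil — Basil by 5–4.
Every restaurant loses at least once (Isola loses to Maru; Harvest loses to Isola; Maru loses to Harvest; Basil loses to Isola). The majority relation contains the cycle Isola → Harvest → Maru → Isola, so there is no Condorcet winner.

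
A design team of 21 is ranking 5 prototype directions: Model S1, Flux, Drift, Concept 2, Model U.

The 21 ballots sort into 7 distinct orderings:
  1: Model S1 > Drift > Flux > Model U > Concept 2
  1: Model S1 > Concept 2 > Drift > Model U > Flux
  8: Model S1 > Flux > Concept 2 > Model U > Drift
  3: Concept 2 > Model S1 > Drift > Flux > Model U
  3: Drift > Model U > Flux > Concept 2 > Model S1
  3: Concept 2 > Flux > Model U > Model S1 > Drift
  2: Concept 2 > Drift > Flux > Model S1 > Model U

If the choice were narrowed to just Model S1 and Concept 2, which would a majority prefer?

Ballots ranking Model S1 above Concept 2: 1 + 1 + 8 = 10.
Ballots ranking Concept 2 above Model S1: 21 − 10 = 11.
Concept 2 wins the head-to-head 11–10.

Concept 2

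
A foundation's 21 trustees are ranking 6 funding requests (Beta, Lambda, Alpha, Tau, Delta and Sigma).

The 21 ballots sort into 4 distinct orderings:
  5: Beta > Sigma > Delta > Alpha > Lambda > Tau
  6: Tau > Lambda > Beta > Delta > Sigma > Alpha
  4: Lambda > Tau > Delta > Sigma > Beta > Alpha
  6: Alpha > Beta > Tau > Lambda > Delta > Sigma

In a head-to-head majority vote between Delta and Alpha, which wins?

Delta

Ballots ranking Delta above Alpha: 5 + 6 + 4 = 15.
Ballots ranking Alpha above Delta: 21 − 15 = 6.
Delta wins the head-to-head 15–6.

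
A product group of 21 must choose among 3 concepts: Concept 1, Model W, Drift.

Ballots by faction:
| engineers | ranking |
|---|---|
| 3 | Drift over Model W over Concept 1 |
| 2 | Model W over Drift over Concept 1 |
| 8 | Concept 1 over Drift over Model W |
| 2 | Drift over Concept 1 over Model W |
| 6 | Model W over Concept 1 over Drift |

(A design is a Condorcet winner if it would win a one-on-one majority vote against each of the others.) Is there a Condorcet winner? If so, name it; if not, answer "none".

none

Head-to-head results (21 engineers):
Concept 1 vs Model W: Model W wins 11–10.
Concept 1 vs Drift: Concept 1, 14–7.
Model W vs Drift: 8 to 13, Drift.
Every design loses at least once (Concept 1 loses to Model W; Model W loses to Drift; Drift loses to Concept 1). The majority relation contains the cycle Concept 1 beats Drift beats Model W beats Concept 1, so there is no Condorcet winner.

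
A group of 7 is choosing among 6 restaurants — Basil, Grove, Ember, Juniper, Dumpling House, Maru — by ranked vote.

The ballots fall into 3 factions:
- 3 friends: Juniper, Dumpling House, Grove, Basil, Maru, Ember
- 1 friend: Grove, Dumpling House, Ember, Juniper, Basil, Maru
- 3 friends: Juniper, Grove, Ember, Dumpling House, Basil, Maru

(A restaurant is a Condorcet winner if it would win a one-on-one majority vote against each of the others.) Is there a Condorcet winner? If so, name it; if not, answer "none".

Juniper

Check each pair by majority over 7 ballots:
Basil vs Grove: Basil preferred on 0 ballots; Grove wins 7–0.
Basil vs Ember: 3 to 4, Ember.
Basil vs Juniper: Basil preferred on 0 ballots; Juniper wins 7–0.
Basil vs Dumpling House: Basil is ranked higher on 0 ballots, Dumpling House on 7. Dumpling House wins 7–0.
Basil vs Maru: Basil preferred on 3+1+3 = 7 ballots; Basil wins 7–0.
Grove vs Ember: Grove preferred on 3+1+3 = 7 ballots; Grove wins 7–0.
Grove vs Juniper: 1 for Grove, 6 for Juniper — Juniper by 6–1.
Grove vs Dumpling House: Grove preferred on 1+3 = 4 ballots; Grove wins 4–3.
Grove vs Maru: 3+1+3 = 7 for Grove, 0 for Maru — Grove by 7–0.
Ember vs Juniper: Ember is ranked higher on 1 ballot, Juniper on 6. Juniper wins 6–1.
Ember vs Dumpling House: 3 for Ember, 4 for Dumpling House — Dumpling House by 4–3.
Ember vs Maru: 1+3 = 4 for Ember, 3 for Maru — Ember by 4–3.
Juniper vs Dumpling House: Juniper preferred on 3+3 = 6 ballots; Juniper wins 6–1.
Juniper vs Maru: Juniper is ranked higher on 3+1+3 = 7 ballots, Maru on 0. Juniper wins 7–0.
Dumpling House vs Maru: Dumpling House is ranked higher on 3+1+3 = 7 ballots, Maru on 0. Dumpling House wins 7–0.
Juniper defeats every rival head-to-head and is the Condorcet winner.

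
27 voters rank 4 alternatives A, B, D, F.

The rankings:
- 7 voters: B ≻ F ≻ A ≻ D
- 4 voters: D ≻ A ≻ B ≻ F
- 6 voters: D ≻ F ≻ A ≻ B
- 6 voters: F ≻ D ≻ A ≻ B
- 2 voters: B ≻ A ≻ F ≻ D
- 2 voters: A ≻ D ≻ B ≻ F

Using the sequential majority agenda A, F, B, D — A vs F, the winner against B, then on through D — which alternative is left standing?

Round 1: A vs F — 8–19, F advances.
Round 2: F vs B — 12–15, B advances.
Round 3: B vs D — 9–18, D advances.
D survives the agenda.

D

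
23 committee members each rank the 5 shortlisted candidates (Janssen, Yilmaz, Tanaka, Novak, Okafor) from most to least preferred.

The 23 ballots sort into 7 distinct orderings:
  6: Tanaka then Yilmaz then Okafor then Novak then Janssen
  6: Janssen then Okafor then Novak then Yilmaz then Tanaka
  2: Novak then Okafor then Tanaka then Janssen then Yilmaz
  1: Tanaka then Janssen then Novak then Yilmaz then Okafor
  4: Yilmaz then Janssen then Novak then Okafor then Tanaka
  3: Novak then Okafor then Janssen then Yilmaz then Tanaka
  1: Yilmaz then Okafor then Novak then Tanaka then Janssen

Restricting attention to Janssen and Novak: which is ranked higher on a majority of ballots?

Ballots ranking Janssen above Novak: 6 + 1 + 4 = 11.
Ballots ranking Novak above Janssen: 23 − 11 = 12.
Novak wins the head-to-head 12–11.

Novak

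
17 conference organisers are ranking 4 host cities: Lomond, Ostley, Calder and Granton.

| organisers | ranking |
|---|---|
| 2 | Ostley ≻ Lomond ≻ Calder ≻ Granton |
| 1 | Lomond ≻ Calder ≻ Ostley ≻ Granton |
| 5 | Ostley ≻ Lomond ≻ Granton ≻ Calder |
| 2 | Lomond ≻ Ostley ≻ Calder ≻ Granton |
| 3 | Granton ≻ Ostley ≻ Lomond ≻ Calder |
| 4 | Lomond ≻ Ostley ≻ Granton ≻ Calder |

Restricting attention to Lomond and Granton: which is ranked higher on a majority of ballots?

Lomond

Ballots ranking Lomond above Granton: 2 + 1 + 5 + 2 + 4 = 14.
Ballots ranking Granton above Lomond: 17 − 14 = 3.
Lomond wins the head-to-head 14–3.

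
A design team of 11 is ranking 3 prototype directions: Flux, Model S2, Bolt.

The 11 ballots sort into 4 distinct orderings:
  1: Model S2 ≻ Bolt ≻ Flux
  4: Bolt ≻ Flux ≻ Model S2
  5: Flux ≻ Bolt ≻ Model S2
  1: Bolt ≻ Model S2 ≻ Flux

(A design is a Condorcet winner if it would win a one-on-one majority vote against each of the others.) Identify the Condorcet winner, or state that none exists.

Bolt

Head-to-head results (11 engineers):
Flux vs Model S2: 4+5 = 9 for Flux, 2 for Model S2 — Flux by 9–2.
Flux vs Bolt: Flux is ranked higher on 5 ballots, Bolt on 6. Bolt wins 6–5.
Model S2 vs Bolt: 1 to 10, Bolt.
Bolt defeats every rival head-to-head and is the Condorcet winner.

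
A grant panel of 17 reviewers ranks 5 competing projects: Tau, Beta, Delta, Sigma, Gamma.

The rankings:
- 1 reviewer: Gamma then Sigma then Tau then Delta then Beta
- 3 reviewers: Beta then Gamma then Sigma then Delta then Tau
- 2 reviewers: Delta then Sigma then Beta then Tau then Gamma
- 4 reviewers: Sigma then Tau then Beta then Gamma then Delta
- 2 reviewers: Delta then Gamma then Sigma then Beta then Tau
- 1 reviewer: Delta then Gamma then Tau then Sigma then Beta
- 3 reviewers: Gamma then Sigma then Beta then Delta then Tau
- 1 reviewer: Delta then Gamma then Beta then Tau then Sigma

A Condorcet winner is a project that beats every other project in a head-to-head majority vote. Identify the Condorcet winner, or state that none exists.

none

Head-to-head results (17 reviewers):
Tau vs Beta: 6 to 11, Beta.
Tau vs Delta: Tau is ranked higher on 1+4 = 5 ballots, Delta on 12. Delta wins 12–5.
Tau vs Sigma: Tau preferred on 1+1 = 2 ballots; Sigma wins 15–2.
Tau vs Gamma: 6 to 11, Gamma.
Beta vs Delta: 3+4+3 = 10 for Beta, 7 for Delta — Beta by 10–7.
Beta vs Sigma: Beta is ranked higher on 3+1 = 4 ballots, Sigma on 13. Sigma wins 13–4.
Beta vs Gamma: 9 to 8, Beta.
Delta vs Sigma: 2+2+1+1 = 6 for Delta, 11 for Sigma — Sigma by 11–6.
Delta vs Gamma: Delta is ranked higher on 2+2+1+1 = 6 ballots, Gamma on 11. Gamma wins 11–6.
Sigma vs Gamma: Sigma is ranked higher on 2+4 = 6 ballots, Gamma on 11. Gamma wins 11–6.
Every project loses at least once (Tau loses to Beta; Beta loses to Sigma; Delta loses to Beta; Sigma loses to Gamma; Gamma loses to Beta). The majority relation contains the cycle Beta > Gamma > Sigma > Beta, so there is no Condorcet winner.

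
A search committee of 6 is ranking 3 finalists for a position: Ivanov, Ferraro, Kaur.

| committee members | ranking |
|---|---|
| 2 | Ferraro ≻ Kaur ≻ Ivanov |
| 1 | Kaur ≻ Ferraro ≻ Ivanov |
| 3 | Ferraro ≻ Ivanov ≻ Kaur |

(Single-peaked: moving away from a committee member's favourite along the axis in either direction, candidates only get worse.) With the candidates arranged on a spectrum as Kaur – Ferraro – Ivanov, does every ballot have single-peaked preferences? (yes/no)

Axis positions: Kaur=1, Ferraro=2, Ivanov=3.
Ballot type 1 (peak Ferraro at position 2): ranking walks positions 2-1-3, expanding outward from the peak — single-peaked.
Ballot type 2 (peak Kaur at position 1): ranking walks positions 1-2-3, expanding outward from the peak — single-peaked.
Ballot type 3 (peak Ferraro at position 2): ranking walks positions 2-3-1, expanding outward from the peak — single-peaked.
Every ranking is single-peaked on this axis.

yes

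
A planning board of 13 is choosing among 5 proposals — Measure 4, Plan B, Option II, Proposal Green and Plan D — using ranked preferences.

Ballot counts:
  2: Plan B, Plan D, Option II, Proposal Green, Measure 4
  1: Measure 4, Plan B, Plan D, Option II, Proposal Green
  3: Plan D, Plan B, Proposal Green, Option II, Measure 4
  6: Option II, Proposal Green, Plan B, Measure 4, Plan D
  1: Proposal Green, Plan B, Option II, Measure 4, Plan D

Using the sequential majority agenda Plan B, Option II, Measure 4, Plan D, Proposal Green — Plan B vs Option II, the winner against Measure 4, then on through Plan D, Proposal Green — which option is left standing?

Proposal Green

Round 1: Plan B vs Option II — 7–6, Plan B advances.
Round 2: Plan B vs Measure 4 — 12–1, Plan B advances.
Round 3: Plan B vs Plan D — 10–3, Plan B advances.
Round 4: Plan B vs Proposal Green — 6–7, Proposal Green advances.
Proposal Green survives the agenda.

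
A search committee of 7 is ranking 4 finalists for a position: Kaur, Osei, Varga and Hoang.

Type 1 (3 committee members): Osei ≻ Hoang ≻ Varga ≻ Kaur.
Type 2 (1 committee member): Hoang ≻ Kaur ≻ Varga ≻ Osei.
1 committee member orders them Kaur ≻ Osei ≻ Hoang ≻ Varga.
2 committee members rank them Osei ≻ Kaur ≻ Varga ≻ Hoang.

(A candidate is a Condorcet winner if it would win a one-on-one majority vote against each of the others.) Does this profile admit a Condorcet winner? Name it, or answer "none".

Osei

Pairwise majorities:
Kaur vs Osei: Kaur is ranked higher on 1+1 = 2 ballots, Osei on 5. Osei wins 5–2.
Kaur vs Varga: Kaur is ranked higher on 1+1+2 = 4 ballots, Varga on 3. Kaur wins 4–3.
Kaur vs Hoang: 3 to 4, Hoang.
Osei vs Varga: Osei is ranked higher on 3+1+2 = 6 ballots, Varga on 1. Osei wins 6–1.
Osei vs Hoang: 6 to 1, Osei.
Varga vs Hoang: 2 to 5, Hoang.
Only Osei has no losses; Osei is the Condorcet winner.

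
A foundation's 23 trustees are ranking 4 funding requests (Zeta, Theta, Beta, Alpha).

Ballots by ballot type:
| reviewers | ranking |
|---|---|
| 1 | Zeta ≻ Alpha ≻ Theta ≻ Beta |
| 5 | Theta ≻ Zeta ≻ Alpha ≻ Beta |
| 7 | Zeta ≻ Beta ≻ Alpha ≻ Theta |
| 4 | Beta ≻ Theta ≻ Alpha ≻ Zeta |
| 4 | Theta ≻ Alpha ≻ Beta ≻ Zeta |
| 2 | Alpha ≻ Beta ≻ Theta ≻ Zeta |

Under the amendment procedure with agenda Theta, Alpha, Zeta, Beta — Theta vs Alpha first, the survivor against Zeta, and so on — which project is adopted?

Beta

Round 1: Theta vs Alpha — 13–10, Theta advances.
Round 2: Theta vs Zeta — 15–8, Theta advances.
Round 3: Theta vs Beta — 10–13, Beta advances.
Beta survives the agenda.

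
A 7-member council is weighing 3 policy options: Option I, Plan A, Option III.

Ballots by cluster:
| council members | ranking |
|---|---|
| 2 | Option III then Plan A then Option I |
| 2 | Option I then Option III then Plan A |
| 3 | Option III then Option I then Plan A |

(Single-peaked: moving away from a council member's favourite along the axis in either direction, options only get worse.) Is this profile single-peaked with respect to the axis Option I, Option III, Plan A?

Axis positions: Option I=1, Option III=2, Plan A=3.
Cluster 1 (peak Option III at position 2): ranking walks positions 2-3-1, expanding outward from the peak — single-peaked.
Cluster 2 (peak Option I at position 1): ranking walks positions 1-2-3, expanding outward from the peak — single-peaked.
Cluster 3 (peak Option III at position 2): ranking walks positions 2-1-3, expanding outward from the peak — single-peaked.
Every ranking is single-peaked on this axis.

yes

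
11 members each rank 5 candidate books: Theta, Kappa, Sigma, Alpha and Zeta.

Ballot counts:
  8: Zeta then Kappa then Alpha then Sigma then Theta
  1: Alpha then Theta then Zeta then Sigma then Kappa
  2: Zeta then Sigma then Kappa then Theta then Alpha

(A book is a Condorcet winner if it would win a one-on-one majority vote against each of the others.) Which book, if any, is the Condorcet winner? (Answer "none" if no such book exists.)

Head-to-head results (11 members):
Theta vs Kappa: Kappa wins 10–1.
Theta vs Sigma: Sigma wins 10–1.
Theta vs Alpha: Alpha, 9–2.
Theta vs Zeta: Zeta wins 10–1.
Kappa vs Sigma: 8 for Kappa, 3 for Sigma — Kappa by 8–3.
Kappa vs Alpha: Kappa is ranked higher on 8+2 = 10 ballots, Alpha on 1. Kappa wins 10–1.
Kappa vs Zeta: 0 for Kappa, 11 for Zeta — Zeta by 11–0.
Sigma vs Alpha: 2 to 9, Alpha.
Sigma–Zeta: Zeta 11–0.
Alpha–Zeta: Zeta 10–1.
Zeta wins every pairwise contest, so Zeta is the Condorcet winner.

Zeta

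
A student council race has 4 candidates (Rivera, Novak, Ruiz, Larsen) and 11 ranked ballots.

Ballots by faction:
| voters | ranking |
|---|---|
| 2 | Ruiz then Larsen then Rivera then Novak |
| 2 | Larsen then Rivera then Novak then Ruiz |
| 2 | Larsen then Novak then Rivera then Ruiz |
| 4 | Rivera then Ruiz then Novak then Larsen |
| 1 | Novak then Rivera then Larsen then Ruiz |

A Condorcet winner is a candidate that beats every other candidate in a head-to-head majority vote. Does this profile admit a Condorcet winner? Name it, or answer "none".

none

Head-to-head results (11 voters):
Rivera vs Novak: 8 to 3, Rivera.
Rivera vs Ruiz: 9 to 2, Rivera.
Rivera vs Larsen: Larsen wins 6–5.
Novak vs Ruiz: 5 to 6, Ruiz.
Novak vs Larsen: 4+1 = 5 for Novak, 6 for Larsen — Larsen by 6–5.
Ruiz vs Larsen: Ruiz is ranked higher on 2+4 = 6 ballots, Larsen on 5. Ruiz wins 6–5.
No candidate is unbeaten: Rivera loses to Larsen; Novak loses to Rivera; Ruiz loses to Rivera; Larsen loses to Ruiz. In particular Rivera → Ruiz → Larsen → Rivera is a majority cycle — no Condorcet winner exists.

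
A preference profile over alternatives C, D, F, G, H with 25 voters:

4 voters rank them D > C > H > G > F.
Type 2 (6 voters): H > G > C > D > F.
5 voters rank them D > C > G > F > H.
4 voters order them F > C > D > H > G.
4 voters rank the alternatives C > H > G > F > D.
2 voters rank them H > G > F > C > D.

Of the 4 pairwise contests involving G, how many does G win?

G against each rival (25 voters):
G vs C: C wins 17–8.
G vs D: 6+4+2 = 12 for G, 13 for D — D by 13–12.
G vs F: G, 21–4.
G vs H: H wins 20–5.
G beats F; loses to C, D, H — 1 pairwise win.

1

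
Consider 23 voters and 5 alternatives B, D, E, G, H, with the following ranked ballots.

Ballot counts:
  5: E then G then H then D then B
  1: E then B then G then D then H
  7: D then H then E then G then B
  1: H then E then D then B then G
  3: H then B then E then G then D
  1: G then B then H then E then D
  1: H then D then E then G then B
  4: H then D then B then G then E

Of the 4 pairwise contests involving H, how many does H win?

H against each rival (23 voters):
H vs B: H preferred on 5+7+1+3+1+4 = 21 ballots; H wins 21–2.
H vs D: H is ranked higher on 5+1+3+1+1+4 = 15 ballots, D on 8. H wins 15–8.
H vs E: H preferred on 7+1+3+1+1+4 = 17 ballots; H wins 17–6.
H vs G: H is ranked higher on 7+1+3+1+4 = 16 ballots, G on 7. H wins 16–7.
H beats B, D, E, G — 4 pairwise wins.

4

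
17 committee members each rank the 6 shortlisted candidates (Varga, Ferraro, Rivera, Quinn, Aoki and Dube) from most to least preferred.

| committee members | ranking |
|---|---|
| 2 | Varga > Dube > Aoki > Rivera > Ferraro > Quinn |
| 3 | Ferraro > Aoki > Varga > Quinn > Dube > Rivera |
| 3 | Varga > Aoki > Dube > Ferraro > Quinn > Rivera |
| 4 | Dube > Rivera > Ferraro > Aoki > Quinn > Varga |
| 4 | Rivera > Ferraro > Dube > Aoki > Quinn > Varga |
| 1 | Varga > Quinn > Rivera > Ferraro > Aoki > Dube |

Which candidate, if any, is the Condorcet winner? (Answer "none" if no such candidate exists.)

none

Head-to-head results (17 committee members):
Varga vs Ferraro: 6 to 11, Ferraro.
Varga vs Rivera: 9 to 8, Varga.
Varga vs Quinn: 2+3+3+1 = 9 for Varga, 8 for Quinn — Varga by 9–8.
Varga vs Aoki: 2+3+1 = 6 for Varga, 11 for Aoki — Aoki by 11–6.
Varga vs Dube: Varga preferred on 2+3+3+1 = 9 ballots; Varga wins 9–8.
Ferraro vs Rivera: 3+3 = 6 for Ferraro, 11 for Rivera — Rivera by 11–6.
Ferraro vs Quinn: 16 to 1, Ferraro.
Ferraro vs Aoki: Ferraro is ranked higher on 3+4+4+1 = 12 ballots, Aoki on 5. Ferraro wins 12–5.
Ferraro vs Dube: 3+4+1 = 8 for Ferraro, 9 for Dube — Dube by 9–8.
Rivera vs Quinn: 10 to 7, Rivera.
Rivera vs Aoki: Rivera preferred on 4+4+1 = 9 ballots; Rivera wins 9–8.
Rivera vs Dube: Rivera is ranked higher on 4+1 = 5 ballots, Dube on 12. Dube wins 12–5.
Quinn vs Aoki: 1 for Quinn, 16 for Aoki — Aoki by 16–1.
Quinn vs Dube: 4 to 13, Dube.
Aoki vs Dube: Aoki is ranked higher on 3+3+1 = 7 ballots, Dube on 10. Dube wins 10–7.
Every candidate loses at least once (Varga loses to Ferraro; Ferraro loses to Rivera; Rivera loses to Varga; Quinn loses to Varga; Aoki loses to Ferraro; Dube loses to Varga). The majority relation contains the cycle Varga beats Rivera beats Ferraro beats Varga, so there is no Condorcet winner.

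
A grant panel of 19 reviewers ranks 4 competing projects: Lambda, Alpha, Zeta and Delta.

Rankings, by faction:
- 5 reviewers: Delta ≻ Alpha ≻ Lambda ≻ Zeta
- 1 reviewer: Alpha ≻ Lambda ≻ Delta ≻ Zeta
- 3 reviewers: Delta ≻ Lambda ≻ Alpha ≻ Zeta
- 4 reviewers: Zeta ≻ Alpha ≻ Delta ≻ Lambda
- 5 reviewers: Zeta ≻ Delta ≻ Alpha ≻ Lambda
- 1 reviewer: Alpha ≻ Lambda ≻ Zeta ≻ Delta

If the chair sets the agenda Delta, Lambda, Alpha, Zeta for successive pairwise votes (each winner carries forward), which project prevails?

Zeta

Round 1: Delta vs Lambda — 17–2, Delta advances.
Round 2: Delta vs Alpha — 13–6, Delta advances.
Round 3: Delta vs Zeta — 9–10, Zeta advances.
Zeta survives the agenda.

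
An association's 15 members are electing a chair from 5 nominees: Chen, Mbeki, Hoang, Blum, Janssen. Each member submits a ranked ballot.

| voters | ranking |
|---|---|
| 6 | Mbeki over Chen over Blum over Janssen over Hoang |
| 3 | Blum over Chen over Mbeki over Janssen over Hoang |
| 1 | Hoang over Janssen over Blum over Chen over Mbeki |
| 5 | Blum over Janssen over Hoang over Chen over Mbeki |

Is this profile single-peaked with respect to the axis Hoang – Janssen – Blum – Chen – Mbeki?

Axis positions: Hoang=1, Janssen=2, Blum=3, Chen=4, Mbeki=5.
Faction 1 (peak Mbeki at position 5): ranking walks positions 5-4-3-2-1, expanding outward from the peak — single-peaked.
Faction 2 (peak Blum at position 3): ranking walks positions 3-4-5-2-1, expanding outward from the peak — single-peaked.
Faction 3 (peak Hoang at position 1): ranking walks positions 1-2-3-4-5, expanding outward from the peak — single-peaked.
Faction 4 (peak Blum at position 3): ranking walks positions 3-2-1-4-5, expanding outward from the peak — single-peaked.
Every ranking is single-peaked on this axis.

yes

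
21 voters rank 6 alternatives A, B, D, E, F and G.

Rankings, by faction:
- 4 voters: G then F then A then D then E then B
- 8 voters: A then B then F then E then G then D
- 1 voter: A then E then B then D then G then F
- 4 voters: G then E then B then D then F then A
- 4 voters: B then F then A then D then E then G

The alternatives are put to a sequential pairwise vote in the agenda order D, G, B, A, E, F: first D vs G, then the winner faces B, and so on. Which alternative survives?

Round 1: D vs G — 5–16, G advances.
Round 2: G vs B — 8–13, B advances.
Round 3: B vs A — 8–13, A advances.
Round 4: A vs E — 17–4, A advances.
Round 5: A vs F — 9–12, F advances.
The agenda winner is F.

F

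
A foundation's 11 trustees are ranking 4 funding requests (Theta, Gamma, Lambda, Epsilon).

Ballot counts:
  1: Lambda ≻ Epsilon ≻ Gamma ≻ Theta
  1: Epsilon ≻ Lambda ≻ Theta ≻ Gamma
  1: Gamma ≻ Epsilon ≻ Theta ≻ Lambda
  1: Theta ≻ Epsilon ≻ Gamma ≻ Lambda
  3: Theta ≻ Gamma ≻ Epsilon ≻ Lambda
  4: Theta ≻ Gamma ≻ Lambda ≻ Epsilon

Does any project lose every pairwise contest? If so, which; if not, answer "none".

Lambda

Pairwise majorities:
Theta vs Gamma: 9 to 2, Theta.
Theta vs Lambda: Theta wins 9–2.
Theta–Epsilon: Theta 8–3.
Gamma vs Lambda: Gamma wins 9–2.
Gamma vs Epsilon: Gamma, 8–3.
Lambda vs Epsilon: Lambda is ranked higher on 1+4 = 5 ballots, Epsilon on 6. Epsilon wins 6–5.
Lambda is beaten in every head-to-head and is the Condorcet loser.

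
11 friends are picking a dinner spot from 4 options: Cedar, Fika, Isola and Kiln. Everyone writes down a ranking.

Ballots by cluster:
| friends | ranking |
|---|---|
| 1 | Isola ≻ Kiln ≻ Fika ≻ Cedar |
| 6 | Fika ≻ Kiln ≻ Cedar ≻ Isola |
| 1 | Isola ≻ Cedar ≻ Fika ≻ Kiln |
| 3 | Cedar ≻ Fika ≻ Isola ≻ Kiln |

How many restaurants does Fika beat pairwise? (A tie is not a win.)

Fika against each rival (11 friends):
Fika vs Cedar: Fika wins 7–4.
Fika vs Isola: Fika is ranked higher on 6+3 = 9 ballots, Isola on 2. Fika wins 9–2.
Fika–Kiln: Fika 10–1.
Fika beats Cedar, Isola, Kiln — 3 pairwise wins.

3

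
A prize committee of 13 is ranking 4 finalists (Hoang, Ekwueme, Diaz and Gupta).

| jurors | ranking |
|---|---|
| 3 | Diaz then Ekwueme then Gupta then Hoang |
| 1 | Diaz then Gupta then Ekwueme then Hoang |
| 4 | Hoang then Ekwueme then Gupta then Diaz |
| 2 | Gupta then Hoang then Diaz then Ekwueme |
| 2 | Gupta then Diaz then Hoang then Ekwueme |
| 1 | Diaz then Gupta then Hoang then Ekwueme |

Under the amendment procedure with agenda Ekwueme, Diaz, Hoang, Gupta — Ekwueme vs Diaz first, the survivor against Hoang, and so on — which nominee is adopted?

Round 1: Ekwueme vs Diaz — 4–9, Diaz advances.
Round 2: Diaz vs Hoang — 7–6, Diaz advances.
Round 3: Diaz vs Gupta — 5–8, Gupta advances.
Gupta survives the agenda.

Gupta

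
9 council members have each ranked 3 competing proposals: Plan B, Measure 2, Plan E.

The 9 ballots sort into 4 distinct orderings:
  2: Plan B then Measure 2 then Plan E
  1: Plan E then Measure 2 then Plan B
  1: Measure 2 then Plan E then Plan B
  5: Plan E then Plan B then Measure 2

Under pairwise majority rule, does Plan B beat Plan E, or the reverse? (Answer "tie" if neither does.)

Plan E

Ballots ranking Plan B above Plan E: 2.
Ballots ranking Plan E above Plan B: 9 − 2 = 7.
Plan E wins the head-to-head 7–2.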